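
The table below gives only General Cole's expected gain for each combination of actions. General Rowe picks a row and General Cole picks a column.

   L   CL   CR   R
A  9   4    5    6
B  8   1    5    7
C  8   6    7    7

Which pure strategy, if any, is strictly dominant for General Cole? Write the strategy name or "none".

L

L vs CL: A: 9>4, B: 8>1, C: 8>6.
L vs CR: A: 9>5, B: 8>5, C: 8>7.
L vs R: A: 9>6, B: 8>7, C: 8>7.
L strictly beats every other strategy against every opponent action, so it is strictly dominant.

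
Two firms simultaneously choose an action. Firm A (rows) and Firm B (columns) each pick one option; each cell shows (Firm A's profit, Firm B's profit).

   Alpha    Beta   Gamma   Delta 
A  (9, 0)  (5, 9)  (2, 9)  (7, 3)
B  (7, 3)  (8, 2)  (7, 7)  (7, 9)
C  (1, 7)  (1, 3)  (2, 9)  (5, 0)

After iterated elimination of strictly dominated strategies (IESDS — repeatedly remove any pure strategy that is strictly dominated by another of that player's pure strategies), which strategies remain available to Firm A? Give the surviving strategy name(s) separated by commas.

A, B

Row C is eliminated: B beats it against every remaining column (Alpha: 7>1, Beta: 8>1, Gamma: 7>2, Delta: 7>5).
Column Alpha is eliminated: Gamma beats it against every remaining row (A: 9>0, B: 7>3).
Among the remaining strategies, none is strictly dominated by another pure strategy of the same player, so the elimination stops.
Surviving strategies — Firm A: {A, B}; Firm B: {Beta, Gamma, Delta}.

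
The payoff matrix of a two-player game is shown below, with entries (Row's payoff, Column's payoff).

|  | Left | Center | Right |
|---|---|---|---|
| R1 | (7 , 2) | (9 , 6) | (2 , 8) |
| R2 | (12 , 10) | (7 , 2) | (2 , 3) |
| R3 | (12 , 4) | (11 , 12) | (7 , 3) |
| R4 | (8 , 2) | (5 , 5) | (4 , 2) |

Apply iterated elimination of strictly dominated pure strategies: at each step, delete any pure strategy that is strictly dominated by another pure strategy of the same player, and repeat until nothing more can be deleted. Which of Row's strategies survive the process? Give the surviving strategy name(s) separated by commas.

R2, R3

Row R1 is eliminated: R3 beats it against every remaining column (Left: 12>7, Center: 11>9, Right: 7>2).
For Row, R3 strictly dominates R4 on the remaining columns (Left: 12>8, Center: 11>5, Right: 7>4); eliminate R4.
Column Right is eliminated: Left beats it against every remaining row (R2: 10>3, R3: 4>3).
Among the remaining strategies, none is strictly dominated by another pure strategy of the same player, so the elimination stops.
Surviving strategies — Row: {R2, R3}; Column: {Left, Center}.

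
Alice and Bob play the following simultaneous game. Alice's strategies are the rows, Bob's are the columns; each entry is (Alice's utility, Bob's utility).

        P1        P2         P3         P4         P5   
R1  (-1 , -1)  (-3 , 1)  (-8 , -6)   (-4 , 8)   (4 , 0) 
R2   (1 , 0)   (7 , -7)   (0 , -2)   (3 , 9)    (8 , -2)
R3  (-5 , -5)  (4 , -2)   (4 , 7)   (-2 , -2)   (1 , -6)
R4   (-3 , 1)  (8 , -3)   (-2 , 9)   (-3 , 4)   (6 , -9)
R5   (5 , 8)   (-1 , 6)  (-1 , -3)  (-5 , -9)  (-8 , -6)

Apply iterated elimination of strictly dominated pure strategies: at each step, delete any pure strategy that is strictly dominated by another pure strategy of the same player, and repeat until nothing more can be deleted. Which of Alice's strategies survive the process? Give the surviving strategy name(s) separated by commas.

R2, R3, R4, R5

Alice's strategy R1 is strictly dominated by R2 (P1: 1>-1, P2: 7>-3, P3: 0>-8, P4: 3>-4, P5: 8>4) and is removed.
For Bob, P1 strictly dominates P5 on the remaining rows (R2: 0>-2, R3: -5>-6, R4: 1>-9, R5: 8>-6); eliminate P5.
Among the remaining strategies, none is strictly dominated by another pure strategy of the same player, so the elimination stops.
Surviving strategies — Alice: {R2, R3, R4, R5}; Bob: {P1, P2, P3, P4}.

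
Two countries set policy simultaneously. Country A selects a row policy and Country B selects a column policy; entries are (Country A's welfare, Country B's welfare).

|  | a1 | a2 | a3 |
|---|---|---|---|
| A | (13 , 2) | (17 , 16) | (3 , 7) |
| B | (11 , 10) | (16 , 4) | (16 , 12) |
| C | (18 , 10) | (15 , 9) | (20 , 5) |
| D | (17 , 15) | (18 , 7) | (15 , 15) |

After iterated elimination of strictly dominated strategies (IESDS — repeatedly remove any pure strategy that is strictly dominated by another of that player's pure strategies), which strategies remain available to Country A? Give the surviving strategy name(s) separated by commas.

Country A's strategy A is strictly dominated by D (a1: 17>13, a2: 18>17, a3: 15>3) and is removed.
Country B's strategy a2 is strictly dominated by a1 (B: 10>4, C: 10>9, D: 15>7) and is removed.
Row B is eliminated: C beats it against every remaining column (a1: 18>11, a3: 20>16).
Country A's strategy D is strictly dominated by C (a1: 18>17, a3: 20>15) and is removed.
Column a3 is eliminated: a1 beats it against every remaining row (C: 10>5).
Among the remaining strategies, none is strictly dominated by another pure strategy of the same player, so the elimination stops.
Surviving strategies — Country A: {C}; Country B: {a1}.

C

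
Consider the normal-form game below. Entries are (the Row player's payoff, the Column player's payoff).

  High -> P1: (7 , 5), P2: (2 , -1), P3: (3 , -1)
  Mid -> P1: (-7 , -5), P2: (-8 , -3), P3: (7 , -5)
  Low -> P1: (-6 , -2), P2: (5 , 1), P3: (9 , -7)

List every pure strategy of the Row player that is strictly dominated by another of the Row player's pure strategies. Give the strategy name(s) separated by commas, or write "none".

High: no other strategy beats it everywhere (Mid at P1 (7>-7); Low at P1 (7>-6)).
Low strictly dominates Mid — P1: -6>-7, P2: 5>-8, P3: 9>7.
Low is not dominated — it holds its own against High at P2 (5>2); Mid at P1 (-6>-7).

Mid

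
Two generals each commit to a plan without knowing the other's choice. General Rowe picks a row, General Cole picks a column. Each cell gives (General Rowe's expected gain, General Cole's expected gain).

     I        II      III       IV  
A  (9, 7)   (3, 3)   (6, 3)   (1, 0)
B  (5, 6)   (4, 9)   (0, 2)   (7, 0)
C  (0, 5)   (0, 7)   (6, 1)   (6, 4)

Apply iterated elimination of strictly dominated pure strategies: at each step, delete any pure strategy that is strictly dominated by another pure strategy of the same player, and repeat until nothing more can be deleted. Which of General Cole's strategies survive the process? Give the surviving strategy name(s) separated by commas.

Column III is eliminated: I beats it against every remaining row (A: 7>3, B: 6>2, C: 5>1).
General Rowe's strategy C is strictly dominated by B (I: 5>0, II: 4>0, IV: 7>6) and is removed.
General Cole's strategy IV is strictly dominated by I (A: 7>0, B: 6>0) and is removed.
Among the remaining strategies, none is strictly dominated by another pure strategy of the same player, so the elimination stops.
Surviving strategies — General Rowe: {A, B}; General Cole: {I, II}.

I, II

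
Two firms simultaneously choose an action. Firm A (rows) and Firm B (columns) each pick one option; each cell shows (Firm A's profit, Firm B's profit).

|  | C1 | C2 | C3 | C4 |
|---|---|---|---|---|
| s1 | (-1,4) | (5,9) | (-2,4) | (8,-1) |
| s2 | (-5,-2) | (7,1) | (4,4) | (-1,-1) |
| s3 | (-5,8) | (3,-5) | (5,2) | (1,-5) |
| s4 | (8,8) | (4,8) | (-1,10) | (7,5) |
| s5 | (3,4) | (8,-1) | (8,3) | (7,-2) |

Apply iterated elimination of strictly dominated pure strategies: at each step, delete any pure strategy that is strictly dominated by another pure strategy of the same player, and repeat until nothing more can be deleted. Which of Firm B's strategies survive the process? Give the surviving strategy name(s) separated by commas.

Row s2 is eliminated: s5 beats it against every remaining column (C1: 3>-5, C2: 8>7, C3: 8>4, C4: 7>-1).
For Firm A, s5 strictly dominates s3 on the remaining columns (C1: 3>-5, C2: 8>3, C3: 8>5, C4: 7>1); eliminate s3.
Firm B's strategy C4 is strictly dominated by C1 (s1: 4>-1, s4: 8>5, s5: 4>-2) and is removed.
For Firm A, s5 strictly dominates s1 on the remaining columns (C1: 3>-1, C2: 8>5, C3: 8>-2); eliminate s1.
Firm B's strategy C2 is strictly dominated by C3 (s4: 10>8, s5: 3>-1) and is removed.
Among the remaining strategies, none is strictly dominated by another pure strategy of the same player, so the elimination stops.
Surviving strategies — Firm A: {s4, s5}; Firm B: {C1, C3}.

C1, C3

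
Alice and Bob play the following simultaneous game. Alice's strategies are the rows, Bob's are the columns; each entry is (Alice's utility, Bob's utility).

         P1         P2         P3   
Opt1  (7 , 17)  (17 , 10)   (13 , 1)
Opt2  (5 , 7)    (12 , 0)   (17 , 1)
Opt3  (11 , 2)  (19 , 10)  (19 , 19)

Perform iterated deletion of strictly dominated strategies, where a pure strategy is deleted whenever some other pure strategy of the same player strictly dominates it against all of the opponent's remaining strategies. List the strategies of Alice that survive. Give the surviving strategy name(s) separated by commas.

Alice's strategy Opt1 is strictly dominated by Opt3 (P1: 11>7, P2: 19>17, P3: 19>13) and is removed.
Alice's strategy Opt2 is strictly dominated by Opt3 (P1: 11>5, P2: 19>12, P3: 19>17) and is removed.
For Bob, P2 strictly dominates P1 on the remaining rows (Opt3: 10>2); eliminate P1.
Bob's strategy P2 is strictly dominated by P3 (Opt3: 19>10) and is removed.
Among the remaining strategies, none is strictly dominated by another pure strategy of the same player, so the elimination stops.
Surviving strategies — Alice: {Opt3}; Bob: {P3}.

Opt3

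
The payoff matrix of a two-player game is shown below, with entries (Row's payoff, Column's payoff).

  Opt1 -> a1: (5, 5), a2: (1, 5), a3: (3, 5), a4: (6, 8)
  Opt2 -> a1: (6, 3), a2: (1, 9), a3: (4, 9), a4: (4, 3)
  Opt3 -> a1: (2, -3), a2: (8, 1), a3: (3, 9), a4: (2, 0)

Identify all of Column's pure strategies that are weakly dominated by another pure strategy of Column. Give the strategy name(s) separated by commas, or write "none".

a1: dominated, since a2 does at least as well everywhere (Opt1: 5=5, Opt2: 9>3, Opt3: 1>-3).
a3 weakly dominates a2 — Opt1: 5=5, Opt2: 9=9, Opt3: 9>1.
Nothing dominates a3: a1 at Opt2 (9>3); a2 at Opt3 (9>1); a4 at Opt2 (9>3).
a4 is not dominated — it holds its own against a1 at Opt1 (8>5); a2 at Opt1 (8>5); a3 at Opt1 (8>5).

a1, a2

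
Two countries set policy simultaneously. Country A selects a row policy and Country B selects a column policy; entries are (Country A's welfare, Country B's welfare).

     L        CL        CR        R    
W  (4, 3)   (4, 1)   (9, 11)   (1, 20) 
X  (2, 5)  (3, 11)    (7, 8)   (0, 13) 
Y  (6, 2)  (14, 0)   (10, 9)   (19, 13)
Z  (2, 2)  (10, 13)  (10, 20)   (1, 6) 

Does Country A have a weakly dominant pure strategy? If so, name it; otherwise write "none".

Y vs W: L: 6>4, CL: 14>4, CR: 10>9, R: 19>1.
Y vs X: L: 6>2, CL: 14>3, CR: 10>7, R: 19>0.
Y vs Z: L: 6>2, CL: 14>10, CR: 10=10, R: 19>1.
Y is at least as good as every other strategy against every opponent action, so it is weakly dominant.

Y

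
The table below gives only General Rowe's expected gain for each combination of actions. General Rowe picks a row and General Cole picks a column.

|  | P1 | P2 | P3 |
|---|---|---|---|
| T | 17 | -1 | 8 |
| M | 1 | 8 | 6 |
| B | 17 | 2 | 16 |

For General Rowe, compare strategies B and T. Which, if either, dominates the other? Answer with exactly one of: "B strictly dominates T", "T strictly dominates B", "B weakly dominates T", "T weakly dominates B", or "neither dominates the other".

B weakly dominates T

B's payoffs vs T's, by General Cole's action — P1: 17=17, P2: 2>-1, P3: 16>8.
B is at least as good everywhere and strictly better somewhere (tied only at P1), so B weakly but not strictly dominates T.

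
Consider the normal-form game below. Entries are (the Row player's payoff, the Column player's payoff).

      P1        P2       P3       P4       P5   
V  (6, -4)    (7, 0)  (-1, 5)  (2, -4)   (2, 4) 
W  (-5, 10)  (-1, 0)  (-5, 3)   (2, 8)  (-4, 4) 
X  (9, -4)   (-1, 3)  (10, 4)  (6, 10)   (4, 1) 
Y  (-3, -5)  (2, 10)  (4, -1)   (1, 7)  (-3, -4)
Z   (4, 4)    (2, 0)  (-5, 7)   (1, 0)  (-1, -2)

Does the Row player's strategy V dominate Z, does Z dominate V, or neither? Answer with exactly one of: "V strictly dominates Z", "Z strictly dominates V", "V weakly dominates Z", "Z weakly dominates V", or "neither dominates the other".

Compare V to Z across every action of the Column player: P1: 6>4, P2: 7>2, P3: -1>-5, P4: 2>1, P5: 2>-1.
Every comparison favours V, so V strictly dominates Z.

V strictly dominates Z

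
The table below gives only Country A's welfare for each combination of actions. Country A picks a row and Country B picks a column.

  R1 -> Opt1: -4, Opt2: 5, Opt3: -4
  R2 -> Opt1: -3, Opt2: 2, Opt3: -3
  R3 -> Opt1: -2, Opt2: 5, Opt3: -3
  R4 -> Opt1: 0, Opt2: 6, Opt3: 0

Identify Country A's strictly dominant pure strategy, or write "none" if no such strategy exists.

R4 vs R1: Opt1: 0>-4, Opt2: 6>5, Opt3: 0>-4.
R4 vs R2: Opt1: 0>-3, Opt2: 6>2, Opt3: 0>-3.
R4 vs R3: Opt1: 0>-2, Opt2: 6>5, Opt3: 0>-3.
R4 strictly beats every other strategy against every opponent action, so it is strictly dominant.

R4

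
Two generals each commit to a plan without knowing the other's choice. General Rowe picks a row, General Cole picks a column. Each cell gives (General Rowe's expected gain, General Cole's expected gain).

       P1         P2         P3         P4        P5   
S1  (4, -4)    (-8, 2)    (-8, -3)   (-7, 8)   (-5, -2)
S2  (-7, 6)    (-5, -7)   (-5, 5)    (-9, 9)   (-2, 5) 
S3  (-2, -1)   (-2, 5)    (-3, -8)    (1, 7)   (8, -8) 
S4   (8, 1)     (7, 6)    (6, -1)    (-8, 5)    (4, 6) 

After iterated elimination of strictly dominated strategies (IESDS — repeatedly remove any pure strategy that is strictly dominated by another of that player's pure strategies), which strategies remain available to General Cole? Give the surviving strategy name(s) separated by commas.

P2, P4, P5

General Rowe's strategy S2 is strictly dominated by S3 (P1: -2>-7, P2: -2>-5, P3: -3>-5, P4: 1>-9, P5: 8>-2) and is removed.
General Cole's strategy P1 is strictly dominated by P2 (S1: 2>-4, S3: 5>-1, S4: 6>1) and is removed.
General Rowe's strategy S1 is strictly dominated by S3 (P2: -2>-8, P3: -3>-8, P4: 1>-7, P5: 8>-5) and is removed.
For General Cole, P2 strictly dominates P3 on the remaining rows (S3: 5>-8, S4: 6>-1); eliminate P3.
Among the remaining strategies, none is strictly dominated by another pure strategy of the same player, so the elimination stops.
Surviving strategies — General Rowe: {S3, S4}; General Cole: {P2, P4, P5}.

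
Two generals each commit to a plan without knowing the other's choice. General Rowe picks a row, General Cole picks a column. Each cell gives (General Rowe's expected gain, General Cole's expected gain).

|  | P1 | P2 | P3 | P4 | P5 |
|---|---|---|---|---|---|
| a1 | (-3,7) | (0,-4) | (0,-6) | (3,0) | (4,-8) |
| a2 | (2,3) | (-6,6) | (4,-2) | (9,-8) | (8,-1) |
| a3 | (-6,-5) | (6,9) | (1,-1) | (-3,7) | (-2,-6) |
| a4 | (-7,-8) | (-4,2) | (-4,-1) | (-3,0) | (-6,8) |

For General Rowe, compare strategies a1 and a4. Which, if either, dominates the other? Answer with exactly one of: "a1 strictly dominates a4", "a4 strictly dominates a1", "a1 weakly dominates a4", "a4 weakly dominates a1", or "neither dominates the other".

Compare a1 to a4 across each opponent action: P1: -3>-7, P2: 0>-4, P3: 0>-4, P4: 3>-3, P5: 4>-6.
a1 gives a strictly higher payoff against each opponent action, so a1 strictly dominates a4.

a1 strictly dominates a4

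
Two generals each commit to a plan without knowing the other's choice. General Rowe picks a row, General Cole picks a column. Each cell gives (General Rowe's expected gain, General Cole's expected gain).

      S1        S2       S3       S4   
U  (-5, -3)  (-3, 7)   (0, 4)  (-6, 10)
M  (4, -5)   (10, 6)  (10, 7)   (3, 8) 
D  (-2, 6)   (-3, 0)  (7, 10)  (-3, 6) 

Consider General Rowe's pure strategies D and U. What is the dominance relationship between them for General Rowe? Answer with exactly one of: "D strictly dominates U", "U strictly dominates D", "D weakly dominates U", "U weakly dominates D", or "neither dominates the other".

D's payoffs vs U's, by General Cole's action — S1: -2>-5, S2: -3=-3, S3: 7>0, S4: -3>-6.
D is at least as good everywhere and strictly better somewhere (tied only at S2), so D weakly but not strictly dominates U.

D weakly dominates U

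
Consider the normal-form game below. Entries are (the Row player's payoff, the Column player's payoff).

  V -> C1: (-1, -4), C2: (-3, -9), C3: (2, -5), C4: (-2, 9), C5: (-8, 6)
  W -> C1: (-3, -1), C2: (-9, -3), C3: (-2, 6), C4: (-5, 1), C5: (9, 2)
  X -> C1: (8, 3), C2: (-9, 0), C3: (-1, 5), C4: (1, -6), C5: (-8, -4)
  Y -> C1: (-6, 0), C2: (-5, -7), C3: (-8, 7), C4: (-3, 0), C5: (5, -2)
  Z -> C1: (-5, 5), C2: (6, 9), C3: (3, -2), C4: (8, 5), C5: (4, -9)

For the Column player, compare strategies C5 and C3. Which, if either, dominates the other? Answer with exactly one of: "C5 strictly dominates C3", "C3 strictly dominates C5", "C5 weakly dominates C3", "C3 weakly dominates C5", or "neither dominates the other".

neither dominates the other

C5's payoffs vs C3's, by the Row player's action — V: 6>-5, W: 2<6, X: -4<5, Y: -2<7, Z: -9<-2.
C5 does better at V but worse at W, X, Y, Z; neither strategy dominates the other.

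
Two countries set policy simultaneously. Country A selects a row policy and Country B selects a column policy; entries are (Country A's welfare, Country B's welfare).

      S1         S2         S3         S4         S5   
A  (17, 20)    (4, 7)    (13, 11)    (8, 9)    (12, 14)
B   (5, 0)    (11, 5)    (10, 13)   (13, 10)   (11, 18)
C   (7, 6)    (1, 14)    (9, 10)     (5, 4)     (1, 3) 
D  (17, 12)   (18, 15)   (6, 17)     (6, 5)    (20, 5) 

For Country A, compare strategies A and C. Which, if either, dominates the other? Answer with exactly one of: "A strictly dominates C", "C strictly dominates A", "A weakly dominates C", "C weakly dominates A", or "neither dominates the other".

A strictly dominates C

Compare A to C across each opponent action: S1: 17>7, S2: 4>1, S3: 13>9, S4: 8>5, S5: 12>1.
A gives a strictly higher payoff against each opponent action, so A strictly dominates C.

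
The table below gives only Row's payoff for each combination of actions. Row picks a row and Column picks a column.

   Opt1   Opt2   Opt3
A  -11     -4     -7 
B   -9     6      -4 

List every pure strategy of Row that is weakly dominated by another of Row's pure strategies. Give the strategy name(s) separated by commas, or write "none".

A is weakly dominated by B (Opt1: -9>-11, Opt2: 6>-4, Opt3: -4>-7).
B: no other strategy beats it everywhere (A at Opt1 (-9>-11)).

A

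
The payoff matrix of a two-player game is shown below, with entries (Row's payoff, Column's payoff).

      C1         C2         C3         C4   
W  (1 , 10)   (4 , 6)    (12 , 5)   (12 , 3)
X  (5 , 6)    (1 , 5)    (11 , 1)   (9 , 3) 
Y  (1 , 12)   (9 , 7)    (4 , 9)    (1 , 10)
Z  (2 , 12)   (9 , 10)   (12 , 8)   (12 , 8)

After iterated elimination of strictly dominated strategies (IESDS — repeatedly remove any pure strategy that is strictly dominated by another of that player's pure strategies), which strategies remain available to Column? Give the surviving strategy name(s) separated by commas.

C1

Column's strategy C2 is strictly dominated by C1 (W: 10>6, X: 6>5, Y: 12>7, Z: 12>10) and is removed.
Row's strategy Y is strictly dominated by X (C1: 5>1, C3: 11>4, C4: 9>1) and is removed.
For Column, C1 strictly dominates C3 on the remaining rows (W: 10>5, X: 6>1, Z: 12>8); eliminate C3.
For Column, C1 strictly dominates C4 on the remaining rows (W: 10>3, X: 6>3, Z: 12>8); eliminate C4.
Row W is eliminated: X beats it against every remaining column (C1: 5>1).
Row's strategy Z is strictly dominated by X (C1: 5>2) and is removed.
Among the remaining strategies, none is strictly dominated by another pure strategy of the same player, so the elimination stops.
Surviving strategies — Row: {X}; Column: {C1}.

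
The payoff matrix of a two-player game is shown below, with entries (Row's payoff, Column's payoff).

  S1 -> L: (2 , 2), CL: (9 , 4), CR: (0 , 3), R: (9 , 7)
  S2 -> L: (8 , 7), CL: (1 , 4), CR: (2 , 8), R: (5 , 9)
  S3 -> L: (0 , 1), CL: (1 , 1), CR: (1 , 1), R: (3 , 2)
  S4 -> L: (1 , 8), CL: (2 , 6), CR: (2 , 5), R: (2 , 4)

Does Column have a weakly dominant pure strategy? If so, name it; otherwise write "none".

none

L fails to dominate CL at S1 (2<4).
CL fails to dominate L at S2 (4<7).
CR fails to dominate L at S4 (5<8).
R fails to dominate L at S4 (4<8).
No single strategy dominates all the others.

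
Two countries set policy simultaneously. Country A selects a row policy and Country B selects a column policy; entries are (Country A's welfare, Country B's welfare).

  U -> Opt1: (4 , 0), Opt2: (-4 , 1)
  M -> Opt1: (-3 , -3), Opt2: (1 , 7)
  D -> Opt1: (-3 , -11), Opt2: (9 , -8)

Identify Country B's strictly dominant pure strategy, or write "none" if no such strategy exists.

Opt2

Opt2 vs Opt1: U: 1>0, M: 7>-3, D: -8>-11.
Opt2 strictly beats every other strategy against every opponent action, so it is strictly dominant.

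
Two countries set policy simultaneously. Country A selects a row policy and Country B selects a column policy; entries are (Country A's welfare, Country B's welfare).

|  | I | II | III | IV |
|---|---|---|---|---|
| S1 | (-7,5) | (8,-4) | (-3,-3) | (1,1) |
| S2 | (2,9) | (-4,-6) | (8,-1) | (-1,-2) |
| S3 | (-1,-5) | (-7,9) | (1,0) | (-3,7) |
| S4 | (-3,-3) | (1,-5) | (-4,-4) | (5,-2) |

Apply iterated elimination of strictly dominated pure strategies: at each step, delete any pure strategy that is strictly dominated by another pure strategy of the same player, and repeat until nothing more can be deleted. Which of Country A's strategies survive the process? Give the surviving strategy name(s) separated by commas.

S2, S4

For Country A, S2 strictly dominates S3 on the remaining columns (I: 2>-1, II: -4>-7, III: 8>1, IV: -1>-3); eliminate S3.
For Country B, I strictly dominates II on the remaining rows (S1: 5>-4, S2: 9>-6, S4: -3>-5); eliminate II.
Country B's strategy III is strictly dominated by I (S1: 5>-3, S2: 9>-1, S4: -3>-4) and is removed.
Row S1 is eliminated: S4 beats it against every remaining column (I: -3>-7, IV: 5>1).
Among the remaining strategies, none is strictly dominated by another pure strategy of the same player, so the elimination stops.
Surviving strategies — Country A: {S2, S4}; Country B: {I, IV}.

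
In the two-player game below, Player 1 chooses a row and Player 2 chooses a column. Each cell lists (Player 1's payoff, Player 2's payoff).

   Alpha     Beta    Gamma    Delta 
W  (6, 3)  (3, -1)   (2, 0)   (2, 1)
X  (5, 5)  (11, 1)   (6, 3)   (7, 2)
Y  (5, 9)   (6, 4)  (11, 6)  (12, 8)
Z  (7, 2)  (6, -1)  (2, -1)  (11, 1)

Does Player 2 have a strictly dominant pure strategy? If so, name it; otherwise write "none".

Alpha vs Beta: W: 3>-1, X: 5>1, Y: 9>4, Z: 2>-1.
Alpha vs Gamma: W: 3>0, X: 5>3, Y: 9>6, Z: 2>-1.
Alpha vs Delta: W: 3>1, X: 5>2, Y: 9>8, Z: 2>1.
Alpha strictly beats every other strategy against every opponent action, so it is strictly dominant.

Alpha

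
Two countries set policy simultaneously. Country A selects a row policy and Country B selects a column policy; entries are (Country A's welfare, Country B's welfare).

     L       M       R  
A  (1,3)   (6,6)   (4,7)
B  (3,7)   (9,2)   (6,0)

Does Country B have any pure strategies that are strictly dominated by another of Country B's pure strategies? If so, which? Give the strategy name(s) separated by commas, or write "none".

none

Nothing dominates L: M at B (7>2); R at B (7>0).
M is not dominated — it holds its own against L at A (6>3); R at B (2>0).
Nothing dominates R: L at A (7>3); M at A (7>6).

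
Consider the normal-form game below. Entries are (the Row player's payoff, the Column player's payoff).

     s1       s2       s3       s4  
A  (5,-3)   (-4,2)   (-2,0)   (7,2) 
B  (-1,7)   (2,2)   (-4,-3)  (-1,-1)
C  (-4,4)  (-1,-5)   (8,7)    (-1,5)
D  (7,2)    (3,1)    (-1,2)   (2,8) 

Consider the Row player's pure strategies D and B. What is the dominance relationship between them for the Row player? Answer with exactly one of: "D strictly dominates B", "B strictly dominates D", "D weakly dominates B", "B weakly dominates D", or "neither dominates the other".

D's payoffs vs B's, by the Column player's action — s1: 7>-1, s2: 3>2, s3: -1>-4, s4: 2>-1.
D gives a strictly higher payoff against each choice by the Column player, so D strictly dominates B.

D strictly dominates B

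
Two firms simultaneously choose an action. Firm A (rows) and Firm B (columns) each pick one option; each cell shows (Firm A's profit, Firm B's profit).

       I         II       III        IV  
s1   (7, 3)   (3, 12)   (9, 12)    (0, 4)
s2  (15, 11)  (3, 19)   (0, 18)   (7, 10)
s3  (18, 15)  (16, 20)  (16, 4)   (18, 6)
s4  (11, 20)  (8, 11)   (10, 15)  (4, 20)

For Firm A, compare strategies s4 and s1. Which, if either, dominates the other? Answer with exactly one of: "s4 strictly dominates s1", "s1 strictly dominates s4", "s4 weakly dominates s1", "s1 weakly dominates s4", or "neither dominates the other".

s4 strictly dominates s1

Compare s4 to s1 across each choice by Firm B: I: 11>7, II: 8>3, III: 10>9, IV: 4>0.
Every comparison favours s4, so s4 strictly dominates s1.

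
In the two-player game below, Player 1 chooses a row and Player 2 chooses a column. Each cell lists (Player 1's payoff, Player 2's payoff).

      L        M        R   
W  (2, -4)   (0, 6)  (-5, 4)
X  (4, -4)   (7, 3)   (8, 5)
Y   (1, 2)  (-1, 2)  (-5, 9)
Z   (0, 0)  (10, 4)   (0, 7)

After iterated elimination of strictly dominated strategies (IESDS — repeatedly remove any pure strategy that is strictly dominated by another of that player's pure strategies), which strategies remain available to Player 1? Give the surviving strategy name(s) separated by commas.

X

For Player 1, X strictly dominates W on the remaining columns (L: 4>2, M: 7>0, R: 8>-5); eliminate W.
For Player 1, X strictly dominates Y on the remaining columns (L: 4>1, M: 7>-1, R: 8>-5); eliminate Y.
Column L is eliminated: M beats it against every remaining row (X: 3>-4, Z: 4>0).
Player 2's strategy M is strictly dominated by R (X: 5>3, Z: 7>4) and is removed.
Player 1's strategy Z is strictly dominated by X (R: 8>0) and is removed.
Among the remaining strategies, none is strictly dominated by another pure strategy of the same player, so the elimination stops.
Surviving strategies — Player 1: {X}; Player 2: {R}.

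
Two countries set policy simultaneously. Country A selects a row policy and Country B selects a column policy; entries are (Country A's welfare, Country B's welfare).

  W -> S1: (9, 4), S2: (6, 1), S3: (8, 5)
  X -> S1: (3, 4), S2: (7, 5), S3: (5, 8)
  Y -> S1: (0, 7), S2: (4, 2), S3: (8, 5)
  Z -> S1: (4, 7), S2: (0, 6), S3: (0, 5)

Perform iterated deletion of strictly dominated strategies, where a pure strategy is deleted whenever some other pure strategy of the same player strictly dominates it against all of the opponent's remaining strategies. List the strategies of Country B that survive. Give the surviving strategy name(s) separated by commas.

S1, S3

Row Z is eliminated: W beats it against every remaining column (S1: 9>4, S2: 6>0, S3: 8>0).
Country B's strategy S2 is strictly dominated by S3 (W: 5>1, X: 8>5, Y: 5>2) and is removed.
For Country A, W strictly dominates X on the remaining columns (S1: 9>3, S3: 8>5); eliminate X.
Among the remaining strategies, none is strictly dominated by another pure strategy of the same player, so the elimination stops.
Surviving strategies — Country A: {W, Y}; Country B: {S1, S3}.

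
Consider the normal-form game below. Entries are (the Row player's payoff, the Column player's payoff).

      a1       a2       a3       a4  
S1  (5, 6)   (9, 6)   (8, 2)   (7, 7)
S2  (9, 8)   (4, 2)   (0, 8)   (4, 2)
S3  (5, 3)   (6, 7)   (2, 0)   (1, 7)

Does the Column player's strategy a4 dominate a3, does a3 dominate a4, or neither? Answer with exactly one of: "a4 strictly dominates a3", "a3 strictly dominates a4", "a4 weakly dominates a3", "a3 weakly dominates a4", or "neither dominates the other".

neither dominates the other

a4's payoffs vs a3's, by the Row player's action — S1: 7>2, S2: 2<8, S3: 7>0.
a4 does better at S1, S3 but worse at S2; neither strategy dominates the other.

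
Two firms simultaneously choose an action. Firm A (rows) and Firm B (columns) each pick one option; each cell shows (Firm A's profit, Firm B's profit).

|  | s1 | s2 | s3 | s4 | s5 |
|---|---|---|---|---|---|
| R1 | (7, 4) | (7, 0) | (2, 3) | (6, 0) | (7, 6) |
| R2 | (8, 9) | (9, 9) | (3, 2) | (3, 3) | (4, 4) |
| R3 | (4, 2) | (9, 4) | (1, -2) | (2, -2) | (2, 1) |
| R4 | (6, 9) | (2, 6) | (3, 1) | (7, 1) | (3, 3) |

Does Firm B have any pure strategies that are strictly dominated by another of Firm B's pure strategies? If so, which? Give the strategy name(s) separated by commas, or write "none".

s3, s4

s1: no other strategy beats it everywhere (s2 at R1 (4>0); s3 at R1 (4>3); s4 at R1 (4>0); s5 at R2 (9>4)).
s2 is not dominated — it holds its own against s1 at R2 (9=9); s3 at R2 (9>2); s4 at R1 (0=0); s5 at R2 (9>4).
s3 is strictly dominated by s1 (R1: 4>3, R2: 9>2, R3: 2>-2, R4: 9>1).
s4: dominated, since s1 does at least as well everywhere (R1: 4>0, R2: 9>3, R3: 2>-2, R4: 9>1).
s5: no other strategy beats it everywhere (s1 at R1 (6>4); s2 at R1 (6>0); s3 at R1 (6>3); s4 at R1 (6>0)).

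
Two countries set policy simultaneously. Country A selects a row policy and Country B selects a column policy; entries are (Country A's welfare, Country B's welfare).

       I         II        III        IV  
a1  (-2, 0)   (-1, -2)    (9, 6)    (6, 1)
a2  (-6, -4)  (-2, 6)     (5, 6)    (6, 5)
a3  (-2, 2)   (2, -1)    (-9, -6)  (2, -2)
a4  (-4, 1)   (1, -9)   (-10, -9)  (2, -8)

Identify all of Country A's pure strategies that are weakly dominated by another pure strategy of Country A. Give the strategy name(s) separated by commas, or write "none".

a1 is not dominated — it holds its own against a2 at I (-2>-6); a3 at III (9>-9); a4 at I (-2>-4).
a2 is weakly dominated by a1 (I: -2>-6, II: -1>-2, III: 9>5, IV: 6=6).
a3 is not dominated — it holds its own against a1 at II (2>-1); a2 at I (-2>-6); a4 at I (-2>-4).
a3 weakly dominates a4 — I: -2>-4, II: 2>1, III: -9>-10, IV: 2=2.

a2, a4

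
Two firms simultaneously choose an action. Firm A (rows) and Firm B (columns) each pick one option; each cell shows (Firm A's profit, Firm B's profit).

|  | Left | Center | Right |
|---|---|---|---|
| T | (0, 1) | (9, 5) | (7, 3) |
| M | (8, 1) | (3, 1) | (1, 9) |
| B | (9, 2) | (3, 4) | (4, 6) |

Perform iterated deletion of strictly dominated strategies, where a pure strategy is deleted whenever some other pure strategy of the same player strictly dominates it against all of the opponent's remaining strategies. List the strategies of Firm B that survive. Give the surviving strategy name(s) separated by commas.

Center

For Firm B, Right strictly dominates Left on the remaining rows (T: 3>1, M: 9>1, B: 6>2); eliminate Left.
Row M is eliminated: T beats it against every remaining column (Center: 9>3, Right: 7>1).
Row B is eliminated: T beats it against every remaining column (Center: 9>3, Right: 7>4).
For Firm B, Center strictly dominates Right on the remaining rows (T: 5>3); eliminate Right.
Among the remaining strategies, none is strictly dominated by another pure strategy of the same player, so the elimination stops.
Surviving strategies — Firm A: {T}; Firm B: {Center}.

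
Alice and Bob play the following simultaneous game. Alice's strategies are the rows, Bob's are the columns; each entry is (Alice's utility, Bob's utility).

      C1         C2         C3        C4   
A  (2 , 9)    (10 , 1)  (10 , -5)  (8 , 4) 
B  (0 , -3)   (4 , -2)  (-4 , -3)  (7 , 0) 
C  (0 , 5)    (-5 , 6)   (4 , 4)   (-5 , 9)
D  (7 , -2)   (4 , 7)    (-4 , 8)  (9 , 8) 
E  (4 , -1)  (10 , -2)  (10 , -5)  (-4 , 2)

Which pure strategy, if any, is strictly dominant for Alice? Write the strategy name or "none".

A fails to dominate D at C1 (2<7).
B fails to dominate A at C1 (0<2).
C fails to dominate A at C1 (0<2).
D fails to dominate A at C2 (4<10).
E fails to dominate A at C2 (10=10).
No single strategy dominates all the others.

none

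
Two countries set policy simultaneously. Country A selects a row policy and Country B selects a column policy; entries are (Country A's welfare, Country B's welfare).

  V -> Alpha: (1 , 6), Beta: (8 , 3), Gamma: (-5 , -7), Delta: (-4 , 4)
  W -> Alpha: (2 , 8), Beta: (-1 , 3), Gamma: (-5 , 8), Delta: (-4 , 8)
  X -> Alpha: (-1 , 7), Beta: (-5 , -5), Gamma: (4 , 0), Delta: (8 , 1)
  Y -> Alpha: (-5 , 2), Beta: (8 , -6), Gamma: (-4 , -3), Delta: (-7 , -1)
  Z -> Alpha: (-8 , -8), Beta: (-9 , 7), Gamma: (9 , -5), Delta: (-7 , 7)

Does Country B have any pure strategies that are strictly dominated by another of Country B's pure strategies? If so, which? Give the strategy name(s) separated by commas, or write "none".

Nothing dominates Alpha: Beta at V (6>3); Gamma at V (6>-7); Delta at V (6>4).
Beta is not dominated — it holds its own against Alpha at Z (7>-8); Gamma at V (3>-7); Delta at Z (7=7).
Nothing dominates Gamma: Alpha at W (8=8); Beta at W (8>3); Delta at W (8=8).
Nothing dominates Delta: Alpha at W (8=8); Beta at V (4>3); Gamma at V (4>-7).

none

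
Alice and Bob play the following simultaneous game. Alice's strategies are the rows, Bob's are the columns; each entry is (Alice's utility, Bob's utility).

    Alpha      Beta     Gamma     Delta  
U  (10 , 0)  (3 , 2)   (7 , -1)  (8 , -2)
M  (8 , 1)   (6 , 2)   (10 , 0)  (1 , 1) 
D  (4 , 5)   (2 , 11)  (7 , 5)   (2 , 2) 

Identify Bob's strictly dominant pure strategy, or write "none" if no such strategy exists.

Beta vs Alpha: U: 2>0, M: 2>1, D: 11>5.
Beta vs Gamma: U: 2>-1, M: 2>0, D: 11>5.
Beta vs Delta: U: 2>-2, M: 2>1, D: 11>2.
Beta strictly beats every other strategy against every opponent action, so it is strictly dominant.

Beta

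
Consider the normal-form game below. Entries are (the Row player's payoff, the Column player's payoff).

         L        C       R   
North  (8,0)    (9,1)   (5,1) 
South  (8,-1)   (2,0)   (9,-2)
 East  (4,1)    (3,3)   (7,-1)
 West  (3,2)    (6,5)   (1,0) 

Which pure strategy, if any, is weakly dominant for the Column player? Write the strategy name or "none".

C

C vs L: North: 1>0, South: 0>-1, East: 3>1, West: 5>2.
C vs R: North: 1=1, South: 0>-2, East: 3>-1, West: 5>0.
C is at least as good as every other strategy against every opponent action, so it is weakly dominant.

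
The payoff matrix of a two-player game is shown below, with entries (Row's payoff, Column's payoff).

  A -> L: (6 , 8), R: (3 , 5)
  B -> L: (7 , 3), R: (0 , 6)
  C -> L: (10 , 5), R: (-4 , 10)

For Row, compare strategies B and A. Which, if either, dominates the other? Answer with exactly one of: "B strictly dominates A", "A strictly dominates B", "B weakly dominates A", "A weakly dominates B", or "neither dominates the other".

neither dominates the other

B's payoffs vs A's, by Column's action — L: 7>6, R: 0<3.
B does better at L but worse at R; neither strategy dominates the other.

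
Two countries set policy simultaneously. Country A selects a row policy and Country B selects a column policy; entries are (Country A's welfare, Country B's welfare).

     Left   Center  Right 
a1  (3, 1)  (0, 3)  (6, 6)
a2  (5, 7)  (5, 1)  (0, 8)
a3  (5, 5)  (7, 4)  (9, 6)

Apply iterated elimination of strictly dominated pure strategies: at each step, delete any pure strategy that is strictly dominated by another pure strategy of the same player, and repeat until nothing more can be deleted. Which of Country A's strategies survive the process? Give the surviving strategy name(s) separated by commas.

a3

For Country A, a3 strictly dominates a1 on the remaining columns (Left: 5>3, Center: 7>0, Right: 9>6); eliminate a1.
For Country B, Right strictly dominates Left on the remaining rows (a2: 8>7, a3: 6>5); eliminate Left.
Country A's strategy a2 is strictly dominated by a3 (Center: 7>5, Right: 9>0) and is removed.
Column Center is eliminated: Right beats it against every remaining row (a3: 6>4).
Among the remaining strategies, none is strictly dominated by another pure strategy of the same player, so the elimination stops.
Surviving strategies — Country A: {a3}; Country B: {Right}.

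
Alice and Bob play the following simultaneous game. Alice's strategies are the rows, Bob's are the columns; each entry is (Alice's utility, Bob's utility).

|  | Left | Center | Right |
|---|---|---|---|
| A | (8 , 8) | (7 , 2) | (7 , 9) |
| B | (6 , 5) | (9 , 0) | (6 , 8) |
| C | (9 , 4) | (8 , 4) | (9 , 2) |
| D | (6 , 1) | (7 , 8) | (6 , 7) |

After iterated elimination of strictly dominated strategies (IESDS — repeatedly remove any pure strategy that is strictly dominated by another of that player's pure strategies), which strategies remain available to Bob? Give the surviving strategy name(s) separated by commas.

Left, Center, Right

Alice's strategy A is strictly dominated by C (Left: 9>8, Center: 8>7, Right: 9>7) and is removed.
Row D is eliminated: C beats it against every remaining column (Left: 9>6, Center: 8>7, Right: 9>6).
Among the remaining strategies, none is strictly dominated by another pure strategy of the same player, so the elimination stops.
Surviving strategies — Alice: {B, C}; Bob: {Left, Center, Right}.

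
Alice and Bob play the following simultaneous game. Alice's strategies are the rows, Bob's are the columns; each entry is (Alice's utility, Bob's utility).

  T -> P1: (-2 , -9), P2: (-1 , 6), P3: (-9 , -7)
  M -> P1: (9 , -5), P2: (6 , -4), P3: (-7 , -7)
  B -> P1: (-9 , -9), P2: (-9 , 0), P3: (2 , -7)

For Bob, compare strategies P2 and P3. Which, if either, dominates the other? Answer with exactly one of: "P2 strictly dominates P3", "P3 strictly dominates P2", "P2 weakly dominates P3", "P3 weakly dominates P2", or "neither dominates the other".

P2 strictly dominates P3

P2's payoffs vs P3's, by Alice's action — T: 6>-7, M: -4>-7, B: 0>-7.
P2 gives a strictly higher payoff against every action of Alice, so P2 strictly dominates P3.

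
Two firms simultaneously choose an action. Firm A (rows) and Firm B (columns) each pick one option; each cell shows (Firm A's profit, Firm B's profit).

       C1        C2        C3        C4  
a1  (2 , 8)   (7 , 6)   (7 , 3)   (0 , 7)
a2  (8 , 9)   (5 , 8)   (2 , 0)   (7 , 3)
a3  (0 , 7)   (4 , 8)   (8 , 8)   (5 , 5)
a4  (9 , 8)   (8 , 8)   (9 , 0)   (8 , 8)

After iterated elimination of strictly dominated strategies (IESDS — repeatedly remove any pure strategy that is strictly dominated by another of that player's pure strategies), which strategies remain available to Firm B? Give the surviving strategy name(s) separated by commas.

C1, C2, C4

Firm A's strategy a1 is strictly dominated by a4 (C1: 9>2, C2: 8>7, C3: 9>7, C4: 8>0) and is removed.
Row a2 is eliminated: a4 beats it against every remaining column (C1: 9>8, C2: 8>5, C3: 9>2, C4: 8>7).
Row a3 is eliminated: a4 beats it against every remaining column (C1: 9>0, C2: 8>4, C3: 9>8, C4: 8>5).
For Firm B, C1 strictly dominates C3 on the remaining rows (a4: 8>0); eliminate C3.
Among the remaining strategies, none is strictly dominated by another pure strategy of the same player, so the elimination stops.
Surviving strategies — Firm A: {a4}; Firm B: {C1, C2, C4}.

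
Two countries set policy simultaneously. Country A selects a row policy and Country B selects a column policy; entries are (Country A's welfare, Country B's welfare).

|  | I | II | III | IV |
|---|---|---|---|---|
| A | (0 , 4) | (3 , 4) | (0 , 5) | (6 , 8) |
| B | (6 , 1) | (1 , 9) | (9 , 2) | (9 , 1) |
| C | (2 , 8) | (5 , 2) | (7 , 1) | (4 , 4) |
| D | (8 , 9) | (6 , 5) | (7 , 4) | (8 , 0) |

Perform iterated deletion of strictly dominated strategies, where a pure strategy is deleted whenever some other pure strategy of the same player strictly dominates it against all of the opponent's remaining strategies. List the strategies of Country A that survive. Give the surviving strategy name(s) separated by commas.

D

Row A is eliminated: D beats it against every remaining column (I: 8>0, II: 6>3, III: 7>0, IV: 8>6).
For Country B, II strictly dominates III on the remaining rows (B: 9>2, C: 2>1, D: 5>4); eliminate III.
Country A's strategy C is strictly dominated by D (I: 8>2, II: 6>5, IV: 8>4) and is removed.
For Country B, II strictly dominates IV on the remaining rows (B: 9>1, D: 5>0); eliminate IV.
Row B is eliminated: D beats it against every remaining column (I: 8>6, II: 6>1).
Country B's strategy II is strictly dominated by I (D: 9>5) and is removed.
Among the remaining strategies, none is strictly dominated by another pure strategy of the same player, so the elimination stops.
Surviving strategies — Country A: {D}; Country B: {I}.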